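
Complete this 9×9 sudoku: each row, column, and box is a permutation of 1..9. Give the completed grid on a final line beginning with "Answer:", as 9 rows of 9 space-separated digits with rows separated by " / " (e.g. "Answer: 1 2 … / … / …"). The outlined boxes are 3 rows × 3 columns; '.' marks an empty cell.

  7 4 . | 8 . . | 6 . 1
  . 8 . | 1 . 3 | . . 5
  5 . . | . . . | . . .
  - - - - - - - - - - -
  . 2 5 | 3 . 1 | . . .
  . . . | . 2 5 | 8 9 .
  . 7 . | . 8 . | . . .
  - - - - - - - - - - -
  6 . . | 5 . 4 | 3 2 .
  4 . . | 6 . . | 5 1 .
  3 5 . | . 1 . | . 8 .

Step 1. [r8c2∈{9}] r8c2's peers cover all but 9, so r8c2=9.
Step 2. [r8c9∈{7}] nothing but 7 survives at r8c9 ⇒ r8c9=7.
Step 3. [r2c1∈{2,9}] in col 1, 2 fits only at r2c1, so r2c1=2.
Step 4. [r9c9∈{4,6,9}] 6 has one home in row 9: r9c9, so r9c9=6.
Step 5. [r4c9∈{4}] r4c9 has the single candidate 4, so r4c9=4.
Step 6. [r5c9∈{3}] r5c9 has the single candidate 3. So r5c9=3.
Step 7. [r6c3∈{1,3,4,6,9}] across row 6, 3 lands solely at r6c3. So r6c3=3.
Step 8. [r1c6∈{2,9}] 2 has one home in row 1: r1c6. So r1c6=2.
Step 9. [r5c4∈{4,7}] across row 5, 7 lands solely at r5c4. So r5c4=7.
Step 10. [r4c7∈{7}] only 7 remains possible at r4c7. So r4c7=7.
Step 11. [r5c1∈{1}] r5c1 is down to just 1 ⇒ r5c1=1.
Step 12. [r7c9∈{9}] r7c9 has the single candidate 9. So r7c9=9.
Step 13. [r7c5∈{7}] only 7 remains possible at r7c5, so r7c5=7.
Step 14. [r9c6∈{9}] r9c6's peers cover all but 9. So r9c6=9.
Step 15. [r3c2∈{1,3,6}] across col 2, 3 lands solely at r3c2. So r3c2=3.
Step 16. [r1c3∈{9}] r1c3's peers cover all but 9, so r1c3=9.
Step 17. [r2c3∈{6}] nothing but 6 survives at r2c3, so r2c3=6.
Step 18. [r6c6∈{6}] nothing but 6 survives at r6c6 ⇒ r6c6=6.
Step 19. [r4c5∈{9}] only 9 remains possible at r4c5, so r4c5=9.
Step 20. [r2c5∈{4}] only 4 remains possible at r2c5 ⇒ r2c5=4.
Step 21. [r3c8∈{4,7}] in col 8, 4 fits only at r3c8, so r3c8=4.
Step 22. [r8c3∈{2,8}] in row 8, 2 fits only at r8c3 ⇒ r8c3=2.
Step 23. [r6c9∈{2}] r6c9 has the single candidate 2, so r6c9=2.
Step 24. [r7c2∈{1}] nothing but 1 survives at r7c2 ⇒ r7c2=1.
Step 25. [r3c7∈{2,9}] in row 3, 2 fits only at r3c7. So r3c7=2.
Step 26. [r6c7∈{1}] r6c7 has the single candidate 1, so r6c7=1.
Step 27. [r2c8∈{7}] nothing but 7 survives at r2c8 ⇒ r2c8=7.
Step 28. [r6c1∈{9}] only 9 remains possible at r6c1. So r6c1=9.
Step 29. [r8c5∈{3}] nothing but 3 survives at r8c5, so r8c5=3.
Step 30. [r3c6∈{7}] r3c6 has the single candidate 7 ⇒ r3c6=7.
Step 31. [r4c1∈{8}] nothing but 8 survives at r4c1, so r4c1=8.
Step 32. [r9c7∈{4}] r9c7's peers cover all but 4 ⇒ r9c7=4.
Step 33. [r3c4∈{9}] r3c4 is down to just 9, so r3c4=9.
Step 34. [r4c8∈{6}] only 6 remains possible at r4c8. So r4c8=6.
Step 35. [r6c8∈{5}] only 5 remains possible at r6c8. So r6c8=5.
Step 36. [r1c8∈{3}] r1c8 has the single candidate 3. So r1c8=3.
Step 37. [r8c6∈{8}] r8c6 is down to just 8, so r8c6=8.
Step 38. [r5c2∈{6}] only 6 remains possible at r5c2, so r5c2=6.
Step 39. [r5c3∈{4}] r5c3 is down to just 4. So r5c3=4.
Step 40. [r3c5∈{6}] only 6 remains possible at r3c5 ⇒ r3c5=6.
Step 41. [r3c9∈{8}] r3c9 has the single candidate 8 ⇒ r3c9=8.
Step 42. [r9c3∈{7}] r9c3 has the single candidate 7. So r9c3=7.
Step 43. [r9c4∈{2}] r9c4 has the single candidate 2 ⇒ r9c4=2.
Step 44. [r3c3∈{1}] r3c3 is down to just 1, so r3c3=1.
Step 45. [r6c4∈{4}] r6c4 is down to just 4, so r6c4=4.
Step 46. [r7c3∈{8}] nothing but 8 survives at r7c3, so r7c3=8.
Step 47. [r1c5∈{5}] r1c5 has the single candidate 5 ⇒ r1c5=5.
Step 48. [r2c7∈{9}] r2c7 has the single candidate 9. So r2c7=9.

Answer: 7 4 9 8 5 2 6 3 1 / 2 8 6 1 4 3 9 7 5 / 5 3 1 9 6 7 2 4 8 / 8 2 5 3 9 1 7 6 4 / 1 6 4 7 2 5 8 9 3 / 9 7 3 4 8 6 1 5 2 / 6 1 8 5 7 4 3 2 9 / 4 9 2 6 3 8 5 1 7 / 3 5 7 2 1 9 4 8 6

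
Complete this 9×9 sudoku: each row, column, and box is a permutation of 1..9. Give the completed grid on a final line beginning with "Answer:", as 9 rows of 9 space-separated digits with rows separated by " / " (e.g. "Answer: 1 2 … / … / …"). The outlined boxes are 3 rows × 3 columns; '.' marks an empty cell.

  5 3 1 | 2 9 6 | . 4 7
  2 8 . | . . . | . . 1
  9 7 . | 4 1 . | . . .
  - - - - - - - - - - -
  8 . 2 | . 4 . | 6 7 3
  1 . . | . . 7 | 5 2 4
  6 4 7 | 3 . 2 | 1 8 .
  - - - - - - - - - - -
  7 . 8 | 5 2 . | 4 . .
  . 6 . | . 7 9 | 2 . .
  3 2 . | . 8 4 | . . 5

Step 1. [r2c5∈{3,5}] 3 has one home in col 5: r2c5 ⇒ r2c5=3.
Step 2. [r9c3∈{9}] r9c3 has the single candidate 9 ⇒ r9c3=9.
Step 3. [r8c4∈{1}] nothing but 1 survives at r8c4 ⇒ r8c4=1.
Step 4. [r3c3∈{6}] nothing but 6 survives at r3c3. So r3c3=6.
Step 5. [r2c8∈{5,6,9}] in row 2, 6 fits only at r2c8. So r2c8=6.
Step 6. [r3c6∈{5,8}] across col 6, 8 lands solely at r3c6. So r3c6=8.
Step 7. [r7c8∈{1,3,9}] col 8 places 9 nowhere but r7c8, so r7c8=9.
Step 8. [r5c4∈{6,8,9}] 8 has one home in row 5: r5c4. So r5c4=8.
Step 9. [r4c2∈{5,9}] in col 2, 5 fits only at r4c2. So r4c2=5.
Step 10. [r3c8∈{3,5}] across row 3, 5 lands solely at r3c8 ⇒ r3c8=5.
Step 11. [r8c1∈{4}] r8c1 is down to just 4, so r8c1=4.
Step 12. [r4c4∈{9}] only 9 remains possible at r4c4. So r4c4=9.
Step 13. [r6c5∈{5}] r6c5 has the single candidate 5. So r6c5=5.
Step 14. [r8c3∈{5}] r8c3's peers cover all but 5. So r8c3=5.
Step 15. [r7c9∈{6}] r7c9 has the single candidate 6. So r7c9=6.
Step 16. [r9c4∈{6}] r9c4 is down to just 6. So r9c4=6.
Step 17. [r1c7∈{8}] only 8 remains possible at r1c7, so r1c7=8.
Step 18. [r2c6∈{5}] nothing but 5 survives at r2c6. So r2c6=5.
Step 19. [r7c2∈{1}] r7c2 is down to just 1, so r7c2=1.
Step 20. [r3c7∈{3}] r3c7 is down to just 3. So r3c7=3.
Step 21. [r5c3∈{3}] nothing but 3 survives at r5c3 ⇒ r5c3=3.
Step 22. [r6c9∈{9}] nothing but 9 survives at r6c9. So r6c9=9.
Step 23. [r3c9∈{2}] r3c9's peers cover all but 2. So r3c9=2.
Step 24. [r7c6∈{3}] r7c6's peers cover all but 3, so r7c6=3.
Step 25. [r9c8∈{1}] r9c8 is down to just 1 ⇒ r9c8=1.
Step 26. [r5c2∈{9}] r5c2 is down to just 9, so r5c2=9.
Step 27. [r9c7∈{7}] r9c7's peers cover all but 7 ⇒ r9c7=7.
Step 28. [r2c3∈{4}] only 4 remains possible at r2c3 ⇒ r2c3=4.
Step 29. [r2c7∈{9}] only 9 remains possible at r2c7. So r2c7=9.
Step 30. [r8c9∈{8}] only 8 remains possible at r8c9, so r8c9=8.
Step 31. [r8c8∈{3}] only 3 remains possible at r8c8 ⇒ r8c8=3.
Step 32. [r5c5∈{6}] nothing but 6 survives at r5c5, so r5c5=6.
Step 33. [r4c6∈{1}] only 1 remains possible at r4c6 ⇒ r4c6=1.
Step 34. [r2c4∈{7}] r2c4 is down to just 7. So r2c4=7.

Answer: 5 3 1 2 9 6 8 4 7 / 2 8 4 7 3 5 9 6 1 / 9 7 6 4 1 8 3 5 2 / 8 5 2 9 4 1 6 7 3 / 1 9 3 8 6 7 5 2 4 / 6 4 7 3 5 2 1 8 9 / 7 1 8 5 2 3 4 9 6 / 4 6 5 1 7 9 2 3 8 / 3 2 9 6 8 4 7 1 5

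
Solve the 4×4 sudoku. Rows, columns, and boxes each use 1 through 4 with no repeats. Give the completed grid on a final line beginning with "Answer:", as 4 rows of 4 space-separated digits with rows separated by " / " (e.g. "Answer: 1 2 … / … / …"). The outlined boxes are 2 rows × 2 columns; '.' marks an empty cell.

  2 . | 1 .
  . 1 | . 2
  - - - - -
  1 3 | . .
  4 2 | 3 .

Step 1. [r3c4∈{4}] r3c4 has the single candidate 4. So r3c4=4.
Step 2. [r1c4∈{3}] only 3 remains possible at r1c4. So r1c4=3.
Step 3. [r4c4∈{1}] r4c4 is down to just 1. So r4c4=1.
Step 4. [r1c2∈{4}] nothing but 4 survives at r1c2 ⇒ r1c2=4.
Step 5. [r3c3∈{2}] only 2 remains possible at r3c3, so r3c3=2.
Step 6. [r2c3∈{4}] only 4 remains possible at r2c3. So r2c3=4.
Step 7. [r2c1∈{3}] r2c1 is down to just 3. So r2c1=3.

Answer: 2 4 1 3 / 3 1 4 2 / 1 3 2 4 / 4 2 3 1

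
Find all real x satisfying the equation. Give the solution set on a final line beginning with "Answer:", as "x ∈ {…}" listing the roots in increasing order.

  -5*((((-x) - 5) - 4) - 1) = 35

Step 1. [-5*((((-x) - 5) - 4) - 1) = 35] leading coefficient -5: divide by -5, so div: (((-x) - 5) - 4) - 1 = -7.
Step 2. [(((-x) - 5) - 4) - 1 = -7] peel the -1: add 1 from each side ⇒ sub: ((-x) - 5) - 4 = -6.
Step 3. [((-x) - 5) - 4 = -6] add 4: x sits inside (… - 4) ⇒ sub: (-x) - 5 = -2.
Step 4. [(-x) - 5 = -2] 5 comes off first (add 5). So sub: -x = 3.
Step 5. [-x = 3] flip signs both sides ⇒ neg: x = -3.

Answer: x ∈ {-3}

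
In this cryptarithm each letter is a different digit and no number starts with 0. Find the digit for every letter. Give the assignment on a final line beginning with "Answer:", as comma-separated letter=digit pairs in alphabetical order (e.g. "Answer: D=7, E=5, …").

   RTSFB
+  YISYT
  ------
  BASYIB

Step 1. [col 1: B + T ≡ B (mod 10)] column 1: given nothing yet, carry-in 0, and all letters distinct, none taken yet, B+T≡B (mod 10) forces T=0. So T=0.
Step 2. [col 1: B + T ≡ B (mod 10)] column 1 (B + T ≡ B (mod 10), carry-in 0) doesn't pin B yet; pick B=1 and continue. So B=1.
Step 3. [col 2: F + Y ≡ I (mod 10)] Y=4 is one option consistent with column 2 (F + Y ≡ I (mod 10), carry-in 0) — take it, so Y=4.
Step 4. [col 2: F + Y ≡ I (mod 10)] no forcing yet in column 2 (carry-in 0); F=2 is free and consistent — try it, so F=2.
Step 5. [col 2: F + Y ≡ I (mod 10)] column 2 reads F+Y+carry(0)=I with F=2, Y=4; with digits 0,1,2,4 already taken and all letters distinct, the only value for I is 6 ⇒ I=6.
Step 6. [col 3: S + S ≡ Y (mod 10)] from column 3 (Y=4, carry-in 0, digits 0,1,2,4,6 already taken and all letters distinct): S must equal 7, so S=7.
Step 7. [col 5: R + Y ≡ A (mod 10)] R=9 is one option consistent with column 5 (R + Y ≡ A (mod 10), carry-in 0) — take it ⇒ R=9.
Step 8. [col 5: R + Y ≡ A (mod 10)] from column 5 (R=9, Y=4, carry-in 0, digits 0,1,2,4,6,7,9 already taken and all letters distinct): A must equal 3, so A=3.

Answer: A=3, B=1, F=2, I=6, R=9, S=7, T=0, Y=4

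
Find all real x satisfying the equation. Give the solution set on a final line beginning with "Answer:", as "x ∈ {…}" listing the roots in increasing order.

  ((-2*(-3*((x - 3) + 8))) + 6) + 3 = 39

Step 1. [((-2*(-3*((x - 3) + 8))) + 6) + 3 = 39] the outer +3 inverts by subtracting 3 ⇒ sub: (-2*(-3*((x - 3) + 8))) + 6 = 36.
Step 2. [(-2*(-3*((x - 3) + 8))) + 6 = 36] common factor -2 (LHS and 36) — divide through, so factor: (-3*((x - 3) + 8)) - 3 = -18.
Step 3. [(-3*((x - 3) + 8)) - 3 = -18] -3 is outermost — add 3 both sides, so sub: -3*((x - 3) + 8) = -15.
Step 4. [-3*((x - 3) + 8) = -15] -3·(inner) — divide through by -3 ⇒ div: (x - 3) + 8 = 5.
Step 5. [(x - 3) + 8 = 5] the outer +8 inverts by subtracting 8 ⇒ sub: x - 3 = -3.
Step 6. [x - 3 = -3] peel the -3: add 3 from each side. So sub: x = 0.

Answer: x ∈ {0}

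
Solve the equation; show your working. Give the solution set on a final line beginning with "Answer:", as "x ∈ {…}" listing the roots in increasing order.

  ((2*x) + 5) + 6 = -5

Step 1. [((2*x) + 5) + 6 = -5] subtract 6: x sits inside (… + 6), so sub: (2*x) + 5 = -11.
Step 2. [(2*x) + 5 = -11] the outer +5 inverts by subtracting 5, so sub: 2*x = -16.
Step 3. [2*x = -16] LHS = 2·(…); ÷2 both sides. So div: x = -8.

Answer: x ∈ {-8}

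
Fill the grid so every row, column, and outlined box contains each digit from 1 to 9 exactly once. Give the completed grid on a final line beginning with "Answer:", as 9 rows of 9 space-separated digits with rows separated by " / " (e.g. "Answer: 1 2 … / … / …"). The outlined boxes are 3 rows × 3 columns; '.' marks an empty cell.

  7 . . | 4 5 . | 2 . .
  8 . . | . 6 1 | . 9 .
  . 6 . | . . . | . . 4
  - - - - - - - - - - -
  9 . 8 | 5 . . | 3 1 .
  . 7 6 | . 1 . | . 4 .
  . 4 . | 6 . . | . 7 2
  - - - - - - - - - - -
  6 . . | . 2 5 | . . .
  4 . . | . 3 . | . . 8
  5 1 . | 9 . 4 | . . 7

Step 1. [r7c8∈{3}] only 3 remains possible at r7c8, so r7c8=3.
Step 2. [r2c2∈{2,3,5}] across col 2, 5 lands solely at r2c2, so r2c2=5.
Step 3. [r1c2∈{3,9}] 3 has one home in col 2: r1c2 ⇒ r1c2=3.
Step 4. [r9c5∈{8}] r9c5 has the single candidate 8 ⇒ r9c5=8.
Step 5. [r6c5∈{9}] r6c5 has the single candidate 9, so r6c5=9.
Step 6. [r3c5∈{7}] r3c5 has the single candidate 7, so r3c5=7.
Step 7. [r6c3∈{1,3,5}] r6c3 is the only open cell in col 3 admitting 5 ⇒ r6c3=5.
Step 8. [r6c7∈{8}] nothing but 8 survives at r6c7 ⇒ r6c7=8.
Step 9. [r6c6∈{3}] only 3 remains possible at r6c6 ⇒ r6c6=3.
Step 10. [r8c6∈{6,7}] col 6 places 6 nowhere but r8c6. So r8c6=6.
Step 11. [r3c4∈{2,3,8}] r3c4 is the only open cell in row 3 admitting 3 ⇒ r3c4=3.
Step 12. [r4c2∈{2}] nothing but 2 survives at r4c2, so r4c2=2.
Step 13. [r3c1∈{1,2}] r3c1 is the only open cell in col 1 admitting 2. So r3c1=2.
Step 14. [r8c2∈{9}] r8c2 is down to just 9. So r8c2=9.
Step 15. [r5c9∈{5,9}] r5c9 is the only open cell in col 9 admitting 5 ⇒ r5c9=5.
Step 16. [r7c3∈{7}] r7c3 is down to just 7, so r7c3=7.
Step 17. [r7c4∈{1}] nothing but 1 survives at r7c4. So r7c4=1.
Step 18. [r1c9∈{1,6}] col 9 places 1 nowhere but r1c9 ⇒ r1c9=1.
Step 19. [r5c4∈{2,8}] in col 4, 8 fits only at r5c4. So r5c4=8.
Step 20. [r1c3∈{9}] r1c3 is down to just 9. So r1c3=9.
Step 21. [r8c3∈{2}] r8c3 has the single candidate 2 ⇒ r8c3=2.
Step 22. [r8c8∈{5}] r8c8 is down to just 5 ⇒ r8c8=5.
Step 23. [r1c8∈{6,8}] in row 1, 6 fits only at r1c8. So r1c8=6.
Step 24. [r3c8∈{8}] nothing but 8 survives at r3c8. So r3c8=8.
Step 25. [r7c9∈{9}] nothing but 9 survives at r7c9, so r7c9=9.
Step 26. [r5c7∈{9}] only 9 remains possible at r5c7, so r5c7=9.
Step 27. [r1c6∈{8}] r1c6's peers cover all but 8 ⇒ r1c6=8.
Step 28. [r3c6∈{9}] r3c6's peers cover all but 9. So r3c6=9.
Step 29. [r4c6∈{7}] r4c6 has the single candidate 7. So r4c6=7.
Step 30. [r7c7∈{4}] r7c7 is down to just 4 ⇒ r7c7=4.
Step 31. [r6c1∈{1}] only 1 remains possible at r6c1. So r6c1=1.
Step 32. [r2c9∈{3}] r2c9 is down to just 3 ⇒ r2c9=3.
Step 33. [r2c7∈{7}] r2c7's peers cover all but 7, so r2c7=7.
Step 34. [r5c6∈{2}] nothing but 2 survives at r5c6, so r5c6=2.
Step 35. [r7c2∈{8}] r7c2's peers cover all but 8 ⇒ r7c2=8.
Step 36. [r3c3∈{1}] nothing but 1 survives at r3c3. So r3c3=1.
Step 37. [r9c3∈{3}] r9c3 has the single candidate 3. So r9c3=3.
Step 38. [r8c7∈{1}] r8c7 is down to just 1. So r8c7=1.
Step 39. [r3c7∈{5}] r3c7 has the single candidate 5, so r3c7=5.
Step 40. [r9c8∈{2}] r9c8 has the single candidate 2, so r9c8=2.
Step 41. [r4c9∈{6}] r4c9 is down to just 6. So r4c9=6.
Step 42. [r9c7∈{6}] nothing but 6 survives at r9c7. So r9c7=6.
Step 43. [r8c4∈{7}] r8c4 is down to just 7 ⇒ r8c4=7.
Step 44. [r5c1∈{3}] r5c1 is down to just 3 ⇒ r5c1=3.
Step 45. [r2c4∈{2}] only 2 remains possible at r2c4 ⇒ r2c4=2.
Step 46. [r4c5∈{4}] r4c5 is down to just 4, so r4c5=4.
Step 47. [r2c3∈{4}] r2c3's peers cover all but 4. So r2c3=4.

Answer: 7 3 9 4 5 8 2 6 1 / 8 5 4 2 6 1 7 9 3 / 2 6 1 3 7 9 5 8 4 / 9 2 8 5 4 7 3 1 6 / 3 7 6 8 1 2 9 4 5 / 1 4 5 6 9 3 8 7 2 / 6 8 7 1 2 5 4 3 9 / 4 9 2 7 3 6 1 5 8 / 5 1 3 9 8 4 6 2 7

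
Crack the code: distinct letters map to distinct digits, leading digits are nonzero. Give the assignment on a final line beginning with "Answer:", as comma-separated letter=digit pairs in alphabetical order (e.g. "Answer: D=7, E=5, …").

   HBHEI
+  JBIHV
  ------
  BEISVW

Step 1. [col 1: I + V ≡ W (mod 10)] no forcing yet in column 1 (carry-in 0); V=8 is free and consistent — try it ⇒ V=8.
Step 2. [col 1: I + V ≡ W (mod 10)] column 1 (I + V ≡ W (mod 10), carry-in 0) doesn't pin W yet; pick W=0 and continue. So W=0.
Step 3. [B] the sum has 6 digits but both addends have 5; that extra leading digit B is the final carry, namely 1. So B=1.
Step 4. [col 1: I + V ≡ W (mod 10)] column 1 reads I+V+carry(0)=W with V=8, W=0; with digits 0,1,8 already taken and all letters distinct, the only value for I is 2. So I=2.
Step 5. [col 2: E + H ≡ V (mod 10)] column 2 (E + H ≡ V (mod 10), carry-in 1) doesn't pin H yet; pick H=4 and continue. So H=4.
Step 6. [col 2: E + H ≡ V (mod 10)] column 2 reads E+H+carry(1)=V with H=4, V=8; with digits 0,1,2,4,8 already taken and all letters distinct, the only value for E is 3, so E=3.
Step 7. [col 3: H + I ≡ S (mod 10)] in column 3 we have H+I≡S with carry-in 0; given H=4, I=2 and digits 0,1,2,3,4,8 already taken and all letters distinct, that pins S to 6 ⇒ S=6.
Step 8. [col 5: H + J ≡ E (mod 10)] from column 5 (H=4, E=3, carry-in 0, digits 0,1,2,3,4,6,8 already taken and all letters distinct): J must equal 9. So J=9.

Answer: B=1, E=3, H=4, I=2, J=9, S=6, V=8, W=0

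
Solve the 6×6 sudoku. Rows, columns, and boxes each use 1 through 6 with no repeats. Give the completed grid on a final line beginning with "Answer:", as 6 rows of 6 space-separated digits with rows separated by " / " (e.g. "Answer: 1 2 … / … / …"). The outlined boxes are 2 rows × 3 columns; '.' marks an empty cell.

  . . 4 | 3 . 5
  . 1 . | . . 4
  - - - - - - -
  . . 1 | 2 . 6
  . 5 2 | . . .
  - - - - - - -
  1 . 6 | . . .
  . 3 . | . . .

Step 1. [r6c3∈{5}] r6c3's peers cover all but 5 ⇒ r6c3=5.
Step 2. [r4c1∈{3,4,6}] r4c1 is the only open cell in row 4 admitting 6. So r4c1=6.
Step 3. [r1c1∈{2}] only 2 remains possible at r1c1, so r1c1=2.
Step 4. [r6c1∈{4}] only 4 remains possible at r6c1, so r6c1=4.
Step 5. [r3c5∈{3,4,5}] r3c5 is the only open cell in row 3 admitting 5 ⇒ r3c5=5.
Step 6. [r2c4∈{6}] only 6 remains possible at r2c4 ⇒ r2c4=6.
Step 7. [r6c4∈{1}] r6c4's peers cover all but 1. So r6c4=1.
Step 8. [r6c6∈{2}] r6c6 has the single candidate 2, so r6c6=2.
Step 9. [r4c4∈{4}] r4c4 has the single candidate 4 ⇒ r4c4=4.
Step 10. [r5c6∈{3}] r5c6 is down to just 3, so r5c6=3.
Step 11. [r4c5∈{1,3}] row 4 places 3 nowhere but r4c5 ⇒ r4c5=3.
Step 12. [r2c3∈{3}] r2c3's peers cover all but 3, so r2c3=3.
Step 13. [r2c5∈{2}] r2c5's peers cover all but 2, so r2c5=2.
Step 14. [r1c5∈{1}] r1c5's peers cover all but 1 ⇒ r1c5=1.
Step 15. [r4c6∈{1}] only 1 remains possible at r4c6, so r4c6=1.
Step 16. [r5c4∈{5}] r5c4's peers cover all but 5 ⇒ r5c4=5.
Step 17. [r3c1∈{3}] r3c1 has the single candidate 3. So r3c1=3.
Step 18. [r5c2∈{2}] r5c2 has the single candidate 2, so r5c2=2.
Step 19. [r5c5∈{4}] nothing but 4 survives at r5c5 ⇒ r5c5=4.
Step 20. [r6c5∈{6}] nothing but 6 survives at r6c5 ⇒ r6c5=6.
Step 21. [r2c1∈{5}] r2c1's peers cover all but 5, so r2c1=5.
Step 22. [r3c2∈{4}] r3c2 is down to just 4. So r3c2=4.
Step 23. [r1c2∈{6}] nothing but 6 survives at r1c2 ⇒ r1c2=6.

Answer: 2 6 4 3 1 5 / 5 1 3 6 2 4 / 3 4 1 2 5 6 / 6 5 2 4 3 1 / 1 2 6 5 4 3 / 4 3 5 1 6 2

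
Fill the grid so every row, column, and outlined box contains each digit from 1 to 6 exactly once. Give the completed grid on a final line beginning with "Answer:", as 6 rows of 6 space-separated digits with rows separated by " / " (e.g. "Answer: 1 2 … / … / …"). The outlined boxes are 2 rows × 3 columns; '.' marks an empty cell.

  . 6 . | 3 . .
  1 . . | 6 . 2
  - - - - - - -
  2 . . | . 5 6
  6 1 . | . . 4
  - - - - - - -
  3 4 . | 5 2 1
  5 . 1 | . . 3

Step 1. [r2c2∈{3,5}] 5 has one home in col 2: r2c2. So r2c2=5.
Step 2. [r1c1∈{4}] r1c1 has the single candidate 4. So r1c1=4.
Step 3. [r2c3∈{3}] only 3 remains possible at r2c3 ⇒ r2c3=3.
Step 4. [r6c4∈{4}] nothing but 4 survives at r6c4, so r6c4=4.
Step 5. [r4c3∈{5}] nothing but 5 survives at r4c3. So r4c3=5.
Step 6. [r3c4∈{1}] r3c4 has the single candidate 1, so r3c4=1.
Step 7. [r1c3∈{2}] r1c3's peers cover all but 2 ⇒ r1c3=2.
Step 8. [r2c5∈{4}] r2c5's peers cover all but 4. So r2c5=4.
Step 9. [r6c2∈{2}] only 2 remains possible at r6c2, so r6c2=2.
Step 10. [r3c3∈{4}] r3c3 is down to just 4, so r3c3=4.
Step 11. [r4c5∈{3}] only 3 remains possible at r4c5. So r4c5=3.
Step 12. [r1c5∈{1}] r1c5 is down to just 1, so r1c5=1.
Step 13. [r6c5∈{6}] only 6 remains possible at r6c5 ⇒ r6c5=6.
Step 14. [r1c6∈{5}] r1c6 has the single candidate 5. So r1c6=5.
Step 15. [r5c3∈{6}] r5c3's peers cover all but 6. So r5c3=6.
Step 16. [r3c2∈{3}] r3c2's peers cover all but 3. So r3c2=3.
Step 17. [r4c4∈{2}] nothing but 2 survives at r4c4. So r4c4=2.

Answer: 4 6 2 3 1 5 / 1 5 3 6 4 2 / 2 3 4 1 5 6 / 6 1 5 2 3 4 / 3 4 6 5 2 1 / 5 2 1 4 6 3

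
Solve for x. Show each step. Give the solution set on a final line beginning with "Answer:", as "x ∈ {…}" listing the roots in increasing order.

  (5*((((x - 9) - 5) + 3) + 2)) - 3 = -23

Step 1. [(5*((((x - 9) - 5) + 3) + 2)) - 3 = -23] the outer -3 inverts by adding 3 ⇒ sub: 5*((((x - 9) - 5) + 3) + 2) = -20.
Step 2. [5*((((x - 9) - 5) + 3) + 2) = -20] LHS = 5·(…); ÷5 both sides ⇒ div: (((x - 9) - 5) + 3) + 2 = -4.
Step 3. [(((x - 9) - 5) + 3) + 2 = -4] the outer +2 inverts by subtracting 2, so sub: ((x - 9) - 5) + 3 = -6.
Step 4. [((x - 9) - 5) + 3 = -6] 3 comes off first (subtract 3), so sub: (x - 9) - 5 = -9.
Step 5. [(x - 9) - 5 = -9] the outer -5 inverts by adding 5 ⇒ sub: x - 9 = -4.
Step 6. [x - 9 = -4] 9 comes off first (add 9), so sub: x = 5.

Answer: x ∈ {5}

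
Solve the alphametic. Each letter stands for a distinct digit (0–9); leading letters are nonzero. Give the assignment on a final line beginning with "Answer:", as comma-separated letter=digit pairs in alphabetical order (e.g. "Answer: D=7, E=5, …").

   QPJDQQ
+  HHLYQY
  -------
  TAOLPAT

Step 1. [col 1: Q + Y ≡ T (mod 10)] Y=5 is one option consistent with column 1 (Q + Y ≡ T (mod 10), carry-in 0) — take it, so Y=5.
Step 2. [col 1: Q + Y ≡ T (mod 10)] several values work for Q in column 1 (Q + Y ≡ T (mod 10), carry-in 0); try Q=6 ⇒ Q=6.
Step 3. [col 1: Q + Y ≡ T (mod 10)] column 1 reads Q+Y+carry(0)=T with Q=6, Y=5; with digits 5,6 already taken and all letters distinct, the only value for T is 1 ⇒ T=1.
Step 4. [col 2: Q + Q ≡ A (mod 10)] from column 2 (Q=6, carry-in 1, digits 1,5,6 already taken and all letters distinct): A must equal 3. So A=3.
Step 5. [col 3: D + Y ≡ P (mod 10)] no forcing yet in column 3 (carry-in 1); P=0 is free and consistent — try it ⇒ P=0.
Step 6. [col 3: D + Y ≡ P (mod 10)] from column 3 (Y=5, P=0, carry-in 1, digits 0,1,3,5,6 already taken and all letters distinct): D must equal 4, so D=4.
Step 7. [col 4: J + L ≡ L (mod 10)] column 4: given nothing yet, carry-in 1, and digits 0,1,3,4,5,6 already taken and all letters distinct, J+L≡L (mod 10) forces J=9 ⇒ J=9.
Step 8. [col 4: J + L ≡ L (mod 10)] no forcing yet in column 4 (carry-in 1); L=2 is free and consistent — try it. So L=2.
Step 9. [col 5: P + H ≡ O (mod 10)] in column 5 we have P+H≡O with carry-in 1; given P=0 and digits 0,1,2,3,4,5,6,9 already taken and all letters distinct, that pins H to 7. So H=7.
Step 10. [col 5: P + H ≡ O (mod 10)] column 5 reads P+H+carry(1)=O with P=0, H=7; with digits 0,1,2,3,4,5,6,7,9 already taken and all letters distinct, the only value for O is 8 ⇒ O=8.

Answer: A=3, D=4, H=7, J=9, L=2, O=8, P=0, Q=6, T=1, Y=5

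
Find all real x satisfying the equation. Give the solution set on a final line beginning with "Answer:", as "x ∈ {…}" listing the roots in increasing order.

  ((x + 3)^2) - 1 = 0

Step 1. [((x + 3)^2) - 1 = 0] 1 comes off first (add 1) ⇒ sub: (x + 3)^2 = 1.
Step 2. [(x + 3)^2 = 1] 1 ≥ 0, LHS is (·)² — take ±√ ⇒ sqrt: x + 3 = 1 or -1.
Step 3. [x + 3 = 1 or -1] subtract 3: x sits inside (… + 3) ⇒ sub: x = -2 or -4.

Answer: x ∈ {-4, -2}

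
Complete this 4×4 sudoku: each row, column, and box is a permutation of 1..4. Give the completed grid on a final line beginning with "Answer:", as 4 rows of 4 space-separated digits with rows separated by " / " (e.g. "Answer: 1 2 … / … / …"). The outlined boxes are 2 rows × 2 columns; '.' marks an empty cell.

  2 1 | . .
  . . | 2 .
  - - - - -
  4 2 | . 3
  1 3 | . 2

Step 1. [r1c4∈{4}] r1c4 is down to just 4 ⇒ r1c4=4.
Step 2. [r4c3∈{4}] r4c3's peers cover all but 4. So r4c3=4.
Step 3. [r2c4∈{1}] only 1 remains possible at r2c4 ⇒ r2c4=1.
Step 4. [r2c2∈{4}] only 4 remains possible at r2c2. So r2c2=4.
Step 5. [r2c1∈{3}] r2c1 is down to just 3 ⇒ r2c1=3.
Step 6. [r1c3∈{3}] r1c3 has the single candidate 3, so r1c3=3.
Step 7. [r3c3∈{1}] only 1 remains possible at r3c3 ⇒ r3c3=1.

Answer: 2 1 3 4 / 3 4 2 1 / 4 2 1 3 / 1 3 4 2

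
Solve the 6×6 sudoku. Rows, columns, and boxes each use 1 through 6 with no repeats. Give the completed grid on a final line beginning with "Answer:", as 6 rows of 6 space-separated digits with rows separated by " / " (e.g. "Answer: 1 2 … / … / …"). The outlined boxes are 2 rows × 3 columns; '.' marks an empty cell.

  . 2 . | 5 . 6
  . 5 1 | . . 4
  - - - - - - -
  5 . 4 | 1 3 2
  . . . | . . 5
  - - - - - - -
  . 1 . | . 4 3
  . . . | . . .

Step 1. [r4c5∈{6}] r4c5 has the single candidate 6 ⇒ r4c5=6.
Step 2. [r1c3∈{3}] only 3 remains possible at r1c3 ⇒ r1c3=3.
Step 3. [r5c3∈{2,5,6}] 5 has one home in row 5: r5c3 ⇒ r5c3=5.
Step 4. [r6c3∈{2,6}] r6c3 is the only open cell in col 3 admitting 6. So r6c3=6.
Step 5. [r6c4∈{2}] r6c4 is down to just 2 ⇒ r6c4=2.
Step 6. [r4c1∈{1,2,3}] row 4 places 1 nowhere but r4c1 ⇒ r4c1=1.
Step 7. [r6c1∈{3,4}] col 1 places 3 nowhere but r6c1 ⇒ r6c1=3.
Step 8. [r6c6∈{1}] only 1 remains possible at r6c6, so r6c6=1.
Step 9. [r5c4∈{6}] r5c4's peers cover all but 6. So r5c4=6.
Step 10. [r6c5∈{5}] r6c5 has the single candidate 5. So r6c5=5.
Step 11. [r1c5∈{1}] only 1 remains possible at r1c5 ⇒ r1c5=1.
Step 12. [r3c2∈{6}] r3c2 is down to just 6. So r3c2=6.
Step 13. [r4c3∈{2}] r4c3's peers cover all but 2. So r4c3=2.
Step 14. [r4c4∈{4}] only 4 remains possible at r4c4, so r4c4=4.
Step 15. [r1c1∈{4}] r1c1 is down to just 4. So r1c1=4.
Step 16. [r6c2∈{4}] r6c2 is down to just 4 ⇒ r6c2=4.
Step 17. [r2c1∈{6}] r2c1's peers cover all but 6, so r2c1=6.
Step 18. [r4c2∈{3}] only 3 remains possible at r4c2. So r4c2=3.
Step 19. [r2c4∈{3}] r2c4 has the single candidate 3, so r2c4=3.
Step 20. [r2c5∈{2}] only 2 remains possible at r2c5, so r2c5=2.
Step 21. [r5c1∈{2}] r5c1's peers cover all but 2, so r5c1=2.

Answer: 4 2 3 5 1 6 / 6 5 1 3 2 4 / 5 6 4 1 3 2 / 1 3 2 4 6 5 / 2 1 5 6 4 3 / 3 4 6 2 5 1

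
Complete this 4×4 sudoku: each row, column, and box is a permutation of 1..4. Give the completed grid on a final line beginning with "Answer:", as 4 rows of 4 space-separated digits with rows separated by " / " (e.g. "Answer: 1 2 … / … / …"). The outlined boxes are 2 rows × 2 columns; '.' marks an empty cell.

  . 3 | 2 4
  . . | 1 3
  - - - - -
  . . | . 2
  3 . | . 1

Step 1. [r4c3∈{4}] r4c3 is down to just 4, so r4c3=4.
Step 2. [r3c2∈{1,4}] 1 has one home in col 2: r3c2, so r3c2=1.
Step 3. [r2c2∈{2,4}] 4 has one home in col 2: r2c2, so r2c2=4.
Step 4. [r2c1∈{2}] nothing but 2 survives at r2c1. So r2c1=2.
Step 5. [r3c3∈{3}] only 3 remains possible at r3c3, so r3c3=3.
Step 6. [r4c2∈{2}] nothing but 2 survives at r4c2, so r4c2=2.
Step 7. [r3c1∈{4}] r3c1 has the single candidate 4, so r3c1=4.
Step 8. [r1c1∈{1}] r1c1's peers cover all but 1. So r1c1=1.

Answer: 1 3 2 4 / 2 4 1 3 / 4 1 3 2 / 3 2 4 1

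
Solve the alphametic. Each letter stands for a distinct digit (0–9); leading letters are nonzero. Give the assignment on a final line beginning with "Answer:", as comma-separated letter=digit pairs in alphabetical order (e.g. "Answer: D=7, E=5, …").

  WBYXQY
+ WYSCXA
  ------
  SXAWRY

Step 1. [col 1: Y + A ≡ Y (mod 10)] from column 1 (nothing yet, carry-in 0, all letters distinct, none taken yet): A must equal 0, so A=0.
Step 2. [col 1: Y + A ≡ Y (mod 10)] column 1 (Y + A ≡ Y (mod 10), carry-in 0) doesn't pin Y yet; pick Y=1 and continue, so Y=1.
Step 3. [col 2: Q + X ≡ R (mod 10)] no forcing yet in column 2 (carry-in 0); X=5 is free and consistent — try it ⇒ X=5.
Step 4. [col 2: Q + X ≡ R (mod 10)] no forcing yet in column 2 (carry-in 0); Q=2 is free and consistent — try it ⇒ Q=2.
Step 5. [col 2: Q + X ≡ R (mod 10)] in column 2 we have Q+X≡R with carry-in 0; given Q=2, X=5 and digits 0,1,2,5 already taken and all letters distinct, that pins R to 7. So R=7.
Step 6. [col 3: X + C ≡ W (mod 10)] no forcing yet in column 3 (carry-in 0); W=4 is free and consistent — try it ⇒ W=4.
Step 7. [col 3: X + C ≡ W (mod 10)] from column 3 (X=5, W=4, carry-in 0, digits 0,1,2,4,5,7 already taken and all letters distinct): C must equal 9. So C=9.
Step 8. [col 4: Y + S ≡ A (mod 10)] from column 4 (Y=1, A=0, carry-in 1, digits 0,1,2,4,5,7,9 already taken and all letters distinct): S must equal 8. So S=8.
Step 9. [col 5: B + Y ≡ X (mod 10)] in column 5 we have B+Y≡X with carry-in 1; given Y=1, X=5 and digits 0,1,2,4,5,7,8,9 already taken and all letters distinct, that pins B to 3. So B=3.

Answer: A=0, B=3, C=9, Q=2, R=7, S=8, W=4, X=5, Y=1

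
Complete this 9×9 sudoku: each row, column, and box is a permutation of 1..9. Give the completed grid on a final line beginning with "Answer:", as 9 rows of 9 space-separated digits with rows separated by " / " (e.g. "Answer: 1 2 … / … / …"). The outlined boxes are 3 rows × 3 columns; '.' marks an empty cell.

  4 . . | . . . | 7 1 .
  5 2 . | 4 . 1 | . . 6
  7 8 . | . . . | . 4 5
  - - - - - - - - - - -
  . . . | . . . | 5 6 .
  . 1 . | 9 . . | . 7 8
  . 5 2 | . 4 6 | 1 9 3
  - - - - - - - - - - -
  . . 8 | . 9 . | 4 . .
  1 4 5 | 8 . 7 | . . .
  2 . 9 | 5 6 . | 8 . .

Step 1. [r2c3∈{3}] r2c3 has the single candidate 3 ⇒ r2c3=3.
Step 2. [r3c7∈{2,3,9}] in box 3, 3 fits only at r3c7 ⇒ r3c7=3.
Step 3. [r3c5∈{2}] r3c5's peers cover all but 2 ⇒ r3c5=2.
Step 4. [r8c5∈{3}] r8c5 is down to just 3 ⇒ r8c5=3.
Step 5. [r7c6∈{2}] only 2 remains possible at r7c6, so r7c6=2.
Step 6. [r4c3∈{4,7}] col 3 places 7 nowhere but r4c3, so r4c3=7.
Step 7. [r1c3∈{6}] r1c3 is down to just 6, so r1c3=6.
Step 8. [r1c9∈{2,9}] in row 1, 2 fits only at r1c9 ⇒ r1c9=2.
Step 9. [r7c2∈{3,6,7}] in col 2, 6 fits only at r7c2 ⇒ r7c2=6.
Step 10. [r7c1∈{3}] nothing but 3 survives at r7c1. So r7c1=3.
Step 11. [r5c6∈{3,5}] across row 5, 3 lands solely at r5c6. So r5c6=3.
Step 12. [r4c6∈{8}] r4c6 has the single candidate 8, so r4c6=8.
Step 13. [r1c6∈{5,9}] in col 6, 5 fits only at r1c6. So r1c6=5.
Step 14. [r9c9∈{1,7}] in row 9, 1 fits only at r9c9, so r9c9=1.
Step 15. [r8c7∈{2,6,9}] r8c7 is the only open cell in row 8 admitting 6 ⇒ r8c7=6.
Step 16. [r1c5∈{8}] r1c5's peers cover all but 8. So r1c5=8.
Step 17. [r4c1∈{9}] r4c1 has the single candidate 9. So r4c1=9.
Step 18. [r4c4∈{1,2}] 2 has one home in row 4: r4c4 ⇒ r4c4=2.
Step 19. [r9c2∈{7}] r9c2 has the single candidate 7. So r9c2=7.
Step 20. [r3c3∈{1}] r3c3's peers cover all but 1 ⇒ r3c3=1.
Step 21. [r5c5∈{5}] only 5 remains possible at r5c5 ⇒ r5c5=5.
Step 22. [r1c2∈{9}] r1c2 is down to just 9 ⇒ r1c2=9.
Step 23. [r4c9∈{4}] only 4 remains possible at r4c9. So r4c9=4.
Step 24. [r7c9∈{7}] only 7 remains possible at r7c9 ⇒ r7c9=7.
Step 25. [r7c8∈{5}] nothing but 5 survives at r7c8, so r7c8=5.
Step 26. [r5c1∈{6}] r5c1 is down to just 6. So r5c1=6.
Step 27. [r1c4∈{3}] nothing but 3 survives at r1c4. So r1c4=3.
Step 28. [r4c2∈{3}] nothing but 3 survives at r4c2, so r4c2=3.
Step 29. [r4c5∈{1}] r4c5 has the single candidate 1. So r4c5=1.
Step 30. [r5c7∈{2}] r5c7 has the single candidate 2, so r5c7=2.
Step 31. [r5c3∈{4}] r5c3 has the single candidate 4 ⇒ r5c3=4.
Step 32. [r6c1∈{8}] r6c1 is down to just 8, so r6c1=8.
Step 33. [r3c6∈{9}] only 9 remains possible at r3c6 ⇒ r3c6=9.
Step 34. [r8c8∈{2}] r8c8 has the single candidate 2. So r8c8=2.
Step 35. [r8c9∈{9}] r8c9's peers cover all but 9. So r8c9=9.
Step 36. [r2c8∈{8}] nothing but 8 survives at r2c8, so r2c8=8.
Step 37. [r2c5∈{7}] only 7 remains possible at r2c5. So r2c5=7.
Step 38. [r9c8∈{3}] r9c8 has the single candidate 3, so r9c8=3.
Step 39. [r3c4∈{6}] r3c4 is down to just 6 ⇒ r3c4=6.
Step 40. [r9c6∈{4}] r9c6's peers cover all but 4, so r9c6=4.
Step 41. [r7c4∈{1}] r7c4 has the single candidate 1. So r7c4=1.
Step 42. [r6c4∈{7}] nothing but 7 survives at r6c4 ⇒ r6c4=7.
Step 43. [r2c7∈{9}] r2c7's peers cover all but 9, so r2c7=9.

Answer: 4 9 6 3 8 5 7 1 2 / 5 2 3 4 7 1 9 8 6 / 7 8 1 6 2 9 3 4 5 / 9 3 7 2 1 8 5 6 4 / 6 1 4 9 5 3 2 7 8 / 8 5 2 7 4 6 1 9 3 / 3 6 8 1 9 2 4 5 7 / 1 4 5 8 3 7 6 2 9 / 2 7 9 5 6 4 8 3 1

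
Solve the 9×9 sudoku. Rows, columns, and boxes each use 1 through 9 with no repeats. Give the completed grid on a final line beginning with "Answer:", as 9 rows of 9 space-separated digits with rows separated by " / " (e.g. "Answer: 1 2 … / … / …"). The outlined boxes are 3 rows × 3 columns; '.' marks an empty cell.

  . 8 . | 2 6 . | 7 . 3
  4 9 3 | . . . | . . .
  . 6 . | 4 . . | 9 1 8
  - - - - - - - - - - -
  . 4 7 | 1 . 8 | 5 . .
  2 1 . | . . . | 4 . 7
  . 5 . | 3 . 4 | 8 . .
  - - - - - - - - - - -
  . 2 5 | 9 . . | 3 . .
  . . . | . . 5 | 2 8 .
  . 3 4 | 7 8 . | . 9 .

Step 1. [r8c4∈{6}] only 6 remains possible at r8c4. So r8c4=6.
Step 2. [r7c6∈{1}] r7c6 has the single candidate 1 ⇒ r7c6=1.
Step 3. [r3c1∈{5,7}] in box 1, 7 fits only at r3c1. So r3c1=7.
Step 4. [r6c9∈{1,2,6,9}] 1 has one home in row 6: r6c9, so r6c9=1.
Step 5. [r3c5∈{3,5}] row 3 places 5 nowhere but r3c5, so r3c5=5.
Step 6. [r5c5∈{9}] r5c5's peers cover all but 9, so r5c5=9.
Step 7. [r4c1∈{3,6,9}] in col 1, 3 fits only at r4c1, so r4c1=3.
Step 8. [r2c7∈{6}] only 6 remains possible at r2c7, so r2c7=6.
Step 9. [r7c5∈{4}] nothing but 4 survives at r7c5 ⇒ r7c5=4.
Step 10. [r7c9∈{6}] only 6 remains possible at r7c9, so r7c9=6.
Step 11. [r4c8∈{2,6}] across row 4, 6 lands solely at r4c8. So r4c8=6.
Step 12. [r6c8∈{2}] only 2 remains possible at r6c8. So r6c8=2.
Step 13. [r1c3∈{1}] r1c3 has the single candidate 1 ⇒ r1c3=1.
Step 14. [r2c8∈{5}] r2c8's peers cover all but 5 ⇒ r2c8=5.
Step 15. [r9c1∈{1,6}] across row 9, 6 lands solely at r9c1. So r9c1=6.
Step 16. [r8c3∈{9}] r8c3 has the single candidate 9 ⇒ r8c3=9.
Step 17. [r5c3∈{6,8}] in row 5, 8 fits only at r5c3 ⇒ r5c3=8.
Step 18. [r2c6∈{7}] r2c6 has the single candidate 7. So r2c6=7.
Step 19. [r6c1∈{9}] nothing but 9 survives at r6c1. So r6c1=9.
Step 20. [r2c4∈{8}] only 8 remains possible at r2c4, so r2c4=8.
Step 21. [r1c1∈{5}] r1c1 is down to just 5 ⇒ r1c1=5.
Step 22. [r5c4∈{5}] nothing but 5 survives at r5c4. So r5c4=5.
Step 23. [r1c8∈{4}] nothing but 4 survives at r1c8, so r1c8=4.
Step 24. [r4c9∈{9}] r4c9 has the single candidate 9 ⇒ r4c9=9.
Step 25. [r4c5∈{2}] r4c5 has the single candidate 2, so r4c5=2.
Step 26. [r7c8∈{7}] r7c8's peers cover all but 7. So r7c8=7.
Step 27. [r9c9∈{5}] only 5 remains possible at r9c9, so r9c9=5.
Step 28. [r8c2∈{7}] r8c2's peers cover all but 7, so r8c2=7.
Step 29. [r5c8∈{3}] r5c8 is down to just 3. So r5c8=3.
Step 30. [r6c3∈{6}] only 6 remains possible at r6c3, so r6c3=6.
Step 31. [r3c3∈{2}] r3c3 has the single candidate 2 ⇒ r3c3=2.
Step 32. [r8c9∈{4}] r8c9 is down to just 4, so r8c9=4.
Step 33. [r3c6∈{3}] r3c6 is down to just 3 ⇒ r3c6=3.
Step 34. [r6c5∈{7}] nothing but 7 survives at r6c5 ⇒ r6c5=7.
Step 35. [r9c7∈{1}] r9c7 is down to just 1. So r9c7=1.
Step 36. [r2c9∈{2}] r2c9 is down to just 2 ⇒ r2c9=2.
Step 37. [r9c6∈{2}] r9c6 is down to just 2. So r9c6=2.
Step 38. [r1c6∈{9}] r1c6 has the single candidate 9. So r1c6=9.
Step 39. [r8c1∈{1}] r8c1 has the single candidate 1, so r8c1=1.
Step 40. [r8c5∈{3}] r8c5's peers cover all but 3. So r8c5=3.
Step 41. [r2c5∈{1}] r2c5 is down to just 1. So r2c5=1.
Step 42. [r7c1∈{8}] r7c1 has the single candidate 8 ⇒ r7c1=8.
Step 43. [r5c6∈{6}] nothing but 6 survives at r5c6 ⇒ r5c6=6.

Answer: 5 8 1 2 6 9 7 4 3 / 4 9 3 8 1 7 6 5 2 / 7 6 2 4 5 3 9 1 8 / 3 4 7 1 2 8 5 6 9 / 2 1 8 5 9 6 4 3 7 / 9 5 6 3 7 4 8 2 1 / 8 2 5 9 4 1 3 7 6 / 1 7 9 6 3 5 2 8 4 / 6 3 4 7 8 2 1 9 5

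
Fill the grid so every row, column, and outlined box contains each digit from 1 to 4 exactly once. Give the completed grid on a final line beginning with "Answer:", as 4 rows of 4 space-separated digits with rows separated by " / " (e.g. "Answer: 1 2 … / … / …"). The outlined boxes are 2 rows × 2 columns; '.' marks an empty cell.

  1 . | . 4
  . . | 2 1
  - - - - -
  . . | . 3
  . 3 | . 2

Step 1. [r4c1∈{4}] only 4 remains possible at r4c1 ⇒ r4c1=4.
Step 2. [r3c2∈{1,2}] 1 has one home in col 2: r3c2. So r3c2=1.
Step 3. [r3c1∈{2}] r3c1 has the single candidate 2. So r3c1=2.
Step 4. [r2c2∈{4}] r2c2 has the single candidate 4, so r2c2=4.
Step 5. [r2c1∈{3}] nothing but 3 survives at r2c1 ⇒ r2c1=3.
Step 6. [r3c3∈{4}] only 4 remains possible at r3c3, so r3c3=4.
Step 7. [r1c2∈{2}] r1c2 is down to just 2 ⇒ r1c2=2.
Step 8. [r4c3∈{1}] nothing but 1 survives at r4c3, so r4c3=1.
Step 9. [r1c3∈{3}] r1c3 is down to just 3, so r1c3=3.

Answer: 1 2 3 4 / 3 4 2 1 / 2 1 4 3 / 4 3 1 2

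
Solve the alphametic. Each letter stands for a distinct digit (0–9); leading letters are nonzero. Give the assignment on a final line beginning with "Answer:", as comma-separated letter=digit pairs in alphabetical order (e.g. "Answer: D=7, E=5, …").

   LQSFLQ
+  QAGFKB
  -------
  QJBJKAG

Step 1. [col 1: Q + B ≡ G (mod 10)] several values work for G in column 1 (Q + B ≡ G (mod 10), carry-in 0); try G=7. So G=7.
Step 2. [col 1: Q + B ≡ G (mod 10)] column 1 (Q + B ≡ G (mod 10), carry-in 0) doesn't pin B yet; pick B=6 and continue. So B=6.
Step 3. [col 1: Q + B ≡ G (mod 10)] column 1 reads Q+B+carry(0)=G with B=6, G=7; with digits 6,7 already taken and all letters distinct, the only value for Q is 1, so Q=1.
Step 4. [col 2: L + K ≡ A (mod 10)] several values work for A in column 2 (L + K ≡ A (mod 10), carry-in 0); try A=4. So A=4.
Step 5. [col 2: L + K ≡ A (mod 10)] column 2 (L + K ≡ A (mod 10), carry-in 0) doesn't pin L yet; pick L=9 and continue. So L=9.
Step 6. [col 2: L + K ≡ A (mod 10)] in column 2 we have L+K≡A with carry-in 0; given L=9, A=4 and digits 1,4,6,7,9 already taken and all letters distinct, that pins K to 5 ⇒ K=5.
Step 7. [col 3: F + F ≡ K (mod 10)] column 3 reads F+F+carry(1)=K with K=5; with digits 1,4,5,6,7,9 already taken and all letters distinct, the only value for F is 2 ⇒ F=2.
Step 8. [col 4: S + G ≡ J (mod 10)] column 4: given G=7, carry-in 0, and digits 1,2,4,5,6,7,9 already taken and all letters distinct, S+G≡J (mod 10) forces J=0, so J=0.
Step 9. [col 4: S + G ≡ J (mod 10)] column 4: given G=7, J=0, carry-in 0, and digits 0,1,2,4,5,6,7,9 already taken and all letters distinct, S+G≡J (mod 10) forces S=3 ⇒ S=3.

Answer: A=4, B=6, F=2, G=7, J=0, K=5, L=9, Q=1, S=3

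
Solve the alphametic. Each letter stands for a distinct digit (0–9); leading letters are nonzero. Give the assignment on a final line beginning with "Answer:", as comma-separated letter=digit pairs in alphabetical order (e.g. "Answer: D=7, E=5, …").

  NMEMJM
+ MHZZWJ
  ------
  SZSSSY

Step 1. [col 1: M + J ≡ Y (mod 10)] several values work for M in column 1 (M + J ≡ Y (mod 10), carry-in 0); try M=1 ⇒ M=1.
Step 2. [col 1: M + J ≡ Y (mod 10)] column 1 (M + J ≡ Y (mod 10), carry-in 0) doesn't pin Y yet; pick Y=8 and continue, so Y=8.
Step 3. [col 1: M + J ≡ Y (mod 10)] in column 1 we have M+J≡Y with carry-in 0; given M=1, Y=8 and digits 1,8 already taken and all letters distinct, that pins J to 7, so J=7.
Step 4. [col 2: J + W ≡ S (mod 10)] W=9 is one option consistent with column 2 (J + W ≡ S (mod 10), carry-in 0) — take it, so W=9.
Step 5. [col 2: J + W ≡ S (mod 10)] in column 2 we have J+W≡S with carry-in 0; given J=7, W=9 and digits 1,7,8,9 already taken and all letters distinct, that pins S to 6, so S=6.
Step 6. [col 3: M + Z ≡ S (mod 10)] column 3 reads M+Z+carry(1)=S with M=1, S=6; with digits 1,6,7,8,9 already taken and all letters distinct, the only value for Z is 4. So Z=4.
Step 7. [col 4: E + Z ≡ S (mod 10)] column 4: given Z=4, S=6, carry-in 0, and digits 1,4,6,7,8,9 already taken and all letters distinct, E+Z≡S (mod 10) forces E=2 ⇒ E=2.
Step 8. [col 5: M + H ≡ Z (mod 10)] column 5: given M=1, Z=4, carry-in 0, and digits 1,2,4,6,7,8,9 already taken and all letters distinct, M+H≡Z (mod 10) forces H=3, so H=3.
Step 9. [col 6: N + M ≡ S (mod 10)] in column 6 we have N+M≡S with carry-in 0; given M=1, S=6 and digits 1,2,3,4,6,7,8,9 already taken and all letters distinct, that pins N to 5 ⇒ N=5.

Answer: E=2, H=3, J=7, M=1, N=5, S=6, W=9, Y=8, Z=4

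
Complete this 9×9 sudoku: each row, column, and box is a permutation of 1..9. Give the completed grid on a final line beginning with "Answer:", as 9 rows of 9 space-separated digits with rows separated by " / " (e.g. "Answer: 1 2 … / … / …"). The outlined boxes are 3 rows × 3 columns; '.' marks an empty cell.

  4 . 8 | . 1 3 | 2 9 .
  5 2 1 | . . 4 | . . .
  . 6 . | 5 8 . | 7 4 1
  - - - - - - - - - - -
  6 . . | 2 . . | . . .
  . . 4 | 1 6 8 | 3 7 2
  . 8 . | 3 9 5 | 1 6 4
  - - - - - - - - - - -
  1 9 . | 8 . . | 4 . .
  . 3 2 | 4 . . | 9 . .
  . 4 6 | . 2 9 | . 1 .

Step 1. [r9c4∈{7}] r9c4's peers cover all but 7. So r9c4=7.
Step 2. [r9c9∈{3,5,8}] in row 9, 3 fits only at r9c9 ⇒ r9c9=3.
Step 3. [r9c7∈{5,8}] row 9 places 5 nowhere but r9c7, so r9c7=5.
Step 4. [r8c8∈{8}] r8c8's peers cover all but 8 ⇒ r8c8=8.
Step 5. [r4c3∈{3,5,7,9}] row 4 places 3 nowhere but r4c3. So r4c3=3.
Step 6. [r2c7∈{6,8}] col 7 places 6 nowhere but r2c7, so r2c7=6.
Step 7. [r8c1∈{7}] r8c1 has the single candidate 7. So r8c1=7.
Step 8. [r7c6∈{6}] r7c6 has the single candidate 6 ⇒ r7c6=6.
Step 9. [r4c6∈{7}] r4c6 is down to just 7, so r4c6=7.
Step 10. [r4c9∈{5,8,9}] 9 has one home in row 4: r4c9 ⇒ r4c9=9.
Step 11. [r8c5∈{5}] r8c5 is down to just 5 ⇒ r8c5=5.
Step 12. [r4c2∈{1,5}] across row 4, 1 lands solely at r4c2. So r4c2=1.
Step 13. [r3c1∈{3,9}] in row 3, 3 fits only at r3c1. So r3c1=3.
Step 14. [r2c9∈{8}] nothing but 8 survives at r2c9, so r2c9=8.
Step 15. [r1c2∈{7}] only 7 remains possible at r1c2, so r1c2=7.
Step 16. [r4c7∈{8}] r4c7 has the single candidate 8, so r4c7=8.
Step 17. [r6c1∈{2}] only 2 remains possible at r6c1 ⇒ r6c1=2.
Step 18. [r5c2∈{5}] r5c2 has the single candidate 5, so r5c2=5.
Step 19. [r7c5∈{3}] only 3 remains possible at r7c5, so r7c5=3.
Step 20. [r3c6∈{2}] r3c6 is down to just 2 ⇒ r3c6=2.
Step 21. [r8c9∈{6}] r8c9 has the single candidate 6, so r8c9=6.
Step 22. [r7c8∈{2}] only 2 remains possible at r7c8, so r7c8=2.
Step 23. [r2c4∈{9}] r2c4 is down to just 9, so r2c4=9.
Step 24. [r1c4∈{6}] r1c4's peers cover all but 6 ⇒ r1c4=6.
Step 25. [r2c8∈{3}] nothing but 3 survives at r2c8 ⇒ r2c8=3.
Step 26. [r5c1∈{9}] r5c1 has the single candidate 9, so r5c1=9.
Step 27. [r4c5∈{4}] r4c5's peers cover all but 4, so r4c5=4.
Step 28. [r7c9∈{7}] r7c9's peers cover all but 7, so r7c9=7.
Step 29. [r1c9∈{5}] r1c9's peers cover all but 5 ⇒ r1c9=5.
Step 30. [r7c3∈{5}] r7c3 has the single candidate 5. So r7c3=5.
Step 31. [r9c1∈{8}] only 8 remains possible at r9c1, so r9c1=8.
Step 32. [r4c8∈{5}] r4c8's peers cover all but 5, so r4c8=5.
Step 33. [r8c6∈{1}] r8c6 has the single candidate 1 ⇒ r8c6=1.
Step 34. [r3c3∈{9}] r3c3 is down to just 9, so r3c3=9.
Step 35. [r6c3∈{7}] r6c3 is down to just 7, so r6c3=7.
Step 36. [r2c5∈{7}] r2c5 is down to just 7, so r2c5=7.

Answer: 4 7 8 6 1 3 2 9 5 / 5 2 1 9 7 4 6 3 8 / 3 6 9 5 8 2 7 4 1 / 6 1 3 2 4 7 8 5 9 / 9 5 4 1 6 8 3 7 2 / 2 8 7 3 9 5 1 6 4 / 1 9 5 8 3 6 4 2 7 / 7 3 2 4 5 1 9 8 6 / 8 4 6 7 2 9 5 1 3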